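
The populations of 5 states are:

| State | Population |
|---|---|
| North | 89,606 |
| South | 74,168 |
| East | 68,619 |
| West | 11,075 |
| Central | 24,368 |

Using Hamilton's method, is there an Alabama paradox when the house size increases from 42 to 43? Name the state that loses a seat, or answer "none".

At 42 seats: North 14, South 11, East 11, West 2, Central 4.
At 43 seats: North 14, South 12, East 11, West 2, Central 4.
No state's allocation decreased.

none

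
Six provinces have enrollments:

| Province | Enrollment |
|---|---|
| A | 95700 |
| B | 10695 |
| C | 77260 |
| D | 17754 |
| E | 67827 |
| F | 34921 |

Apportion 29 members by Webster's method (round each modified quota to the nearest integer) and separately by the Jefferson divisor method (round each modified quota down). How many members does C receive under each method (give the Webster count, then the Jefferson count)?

7 and 8

Webster: A 9, B 1, C 7, D 2, E 7, F 3.
Jefferson: A 9, B 1, C 8, D 1, E 7, F 3.
C gets 7 under Webster and 8 under Jefferson.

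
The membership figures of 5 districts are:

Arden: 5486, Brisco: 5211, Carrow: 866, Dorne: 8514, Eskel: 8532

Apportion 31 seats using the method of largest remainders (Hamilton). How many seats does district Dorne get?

9

The standard divisor is 28609/31 ≈ 922.871.
Standard quotas: Arden 5.9445, Brisco 5.6465, Carrow 0.9384, Dorne 9.2256, Eskel 9.2451.
Lower quotas: Arden 5, Brisco 5, Carrow 0, Dorne 9, Eskel 9 (sum 28, leaving 3 seats).
Remainders in descending order: Arden 0.9445, Carrow 0.9384, Brisco 0.6465, Eskel 0.2451, Dorne 0.2256.
The surplus seats go to Arden, Carrow, Brisco.
Dorne receives 9.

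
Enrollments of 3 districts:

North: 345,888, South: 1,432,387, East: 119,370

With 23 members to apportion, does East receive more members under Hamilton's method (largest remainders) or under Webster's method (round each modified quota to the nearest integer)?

Hamilton

Hamilton: North 4, South 17, East 2.
Webster: North 4, South 18, East 1.
East gets 2 under Hamilton and 1 under Webster.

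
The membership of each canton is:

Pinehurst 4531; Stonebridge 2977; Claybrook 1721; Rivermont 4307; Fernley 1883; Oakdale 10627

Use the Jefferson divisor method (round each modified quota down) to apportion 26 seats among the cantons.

Pinehurst: 5, Stonebridge: 3, Claybrook: 1, Rivermont: 4, Fernley: 2, Oakdale: 11

Standard divisor 26046/26 ≈ 1001.769; standard quotas: Pinehurst 4.523, Stonebridge 2.972, Claybrook 1.718, Rivermont 4.299, Fernley 1.880, Oakdale 10.608.
Rounding down gives 4, 2, 1, 4, 1, 10 = 22 seats, so the divisor must be adjusted.
With modified divisor 900: modified quotas Pinehurst 5.034, Stonebridge 3.308, Claybrook 1.912, Rivermont 4.786, Fernley 2.092, Oakdale 11.808.
Rounding down: Pinehurst 5, Stonebridge 3, Claybrook 1, Rivermont 4, Fernley 2, Oakdale 11 (total 26).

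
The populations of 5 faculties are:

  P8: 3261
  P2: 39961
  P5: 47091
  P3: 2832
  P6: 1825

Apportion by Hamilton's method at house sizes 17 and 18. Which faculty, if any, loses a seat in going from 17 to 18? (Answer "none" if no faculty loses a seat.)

At 17 seats: P8 1, P2 7, P5 8, P3 1, P6 0.
At 18 seats: P8 1, P2 8, P5 9, P3 0, P6 0.
P3 drops from 1 to 0.

P3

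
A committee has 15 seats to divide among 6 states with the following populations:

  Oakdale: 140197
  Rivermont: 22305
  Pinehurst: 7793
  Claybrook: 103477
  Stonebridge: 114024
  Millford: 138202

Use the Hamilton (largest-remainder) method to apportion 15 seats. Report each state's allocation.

Oakdale 4, Rivermont 1, Pinehurst 0, Claybrook 3, Stonebridge 3, Millford 4

The standard divisor is 525998/15 ≈ 35066.533.
Standard quotas: Oakdale 3.9980, Rivermont 0.6361, Pinehurst 0.2222, Claybrook 2.9509, Stonebridge 3.2516, Millford 3.9411.
Lower quotas: Oakdale 3, Rivermont 0, Pinehurst 0, Claybrook 2, Stonebridge 3, Millford 3 (sum 11, leaving 4 seats).
Remainders in descending order: Oakdale 0.9980, Claybrook 0.9509, Millford 0.9411, Rivermont 0.6361, Stonebridge 0.2516, Pinehurst 0.2222.
Largest remainders: Oakdale, Claybrook, Millford, Rivermont receive the extra seats.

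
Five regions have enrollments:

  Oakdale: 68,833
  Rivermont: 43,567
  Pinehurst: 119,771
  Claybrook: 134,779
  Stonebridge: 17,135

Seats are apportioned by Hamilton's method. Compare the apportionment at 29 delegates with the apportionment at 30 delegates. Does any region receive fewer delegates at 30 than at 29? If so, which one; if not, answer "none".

Stonebridge

At 29 seats: Oakdale 5, Rivermont 3, Pinehurst 9, Claybrook 10, Stonebridge 2.
At 30 seats: Oakdale 5, Rivermont 4, Pinehurst 9, Claybrook 11, Stonebridge 1.
Stonebridge drops from 2 to 1.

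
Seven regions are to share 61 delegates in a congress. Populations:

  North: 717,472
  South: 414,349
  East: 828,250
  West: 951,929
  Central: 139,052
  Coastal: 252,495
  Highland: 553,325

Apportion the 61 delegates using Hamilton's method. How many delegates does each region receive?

Standard divisor: 3856872 ÷ 61 ≈ 63227.41.
Standard quotas: North 11.3475, South 6.5533, East 13.0995, West 15.0556, Central 2.1992, Coastal 3.9934, Highland 8.7513.
Lower quotas: North 11, South 6, East 13, West 15, Central 2, Coastal 3, Highland 8 (sum 58, leaving 3 seats).
Remainders in descending order: Coastal 0.9934, Highland 0.7513, South 0.5533, North 0.3475, Central 0.1992, East 0.0995, West 0.0556.
Largest remainders: Coastal, Highland, South receive the extra seats.

North 11; South 7; East 13; West 15; Central 2; Coastal 4; Highland 9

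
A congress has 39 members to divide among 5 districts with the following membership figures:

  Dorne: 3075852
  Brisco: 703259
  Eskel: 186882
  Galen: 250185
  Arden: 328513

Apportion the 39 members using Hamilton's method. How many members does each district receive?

Dorne 26, Brisco 6, Eskel 2, Galen 2, Arden 3

Total 4544691; standard divisor 4544691/39 ≈ 116530.538.
Standard quotas: Dorne 26.3952, Brisco 6.0350, Eskel 1.6037, Galen 2.1469, Arden 2.8191.
Lower quotas: Dorne 26, Brisco 6, Eskel 1, Galen 2, Arden 2 (sum 37, leaving 2 seats).
Remainders in descending order: Arden 0.8191, Eskel 0.6037, Dorne 0.3952, Galen 0.1469, Brisco 0.0350.
The surplus seats go to Arden, Eskel.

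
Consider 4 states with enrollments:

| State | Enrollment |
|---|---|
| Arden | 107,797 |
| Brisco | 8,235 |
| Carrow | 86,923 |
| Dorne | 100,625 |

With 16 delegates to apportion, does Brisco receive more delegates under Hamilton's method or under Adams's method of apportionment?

Adams

Hamilton: Arden 6, Brisco 0, Carrow 5, Dorne 5.
Adams: Arden 5, Brisco 1, Carrow 5, Dorne 5.
Brisco gets 0 under Hamilton and 1 under Adams.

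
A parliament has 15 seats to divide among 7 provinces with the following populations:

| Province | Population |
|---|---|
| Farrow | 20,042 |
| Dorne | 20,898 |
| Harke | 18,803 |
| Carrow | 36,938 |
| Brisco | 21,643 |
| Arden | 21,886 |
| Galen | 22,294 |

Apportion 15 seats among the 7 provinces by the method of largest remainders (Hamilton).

Farrow 2; Dorne 2; Harke 2; Carrow 3; Brisco 2; Arden 2; Galen 2

The standard divisor is 162504/15 ≈ 10833.6.
Standard quotas: Farrow 1.8500, Dorne 1.9290, Harke 1.7356, Carrow 3.4096, Brisco 1.9978, Arden 2.0202, Galen 2.0579.
Lower quotas: Farrow 1, Dorne 1, Harke 1, Carrow 3, Brisco 1, Arden 2, Galen 2 (sum 11, leaving 4 seats).
Remainders in descending order: Brisco 0.9978, Dorne 0.9290, Farrow 0.8500, Harke 0.7356, Carrow 0.4096, Galen 0.0579, Arden 0.0202.
The surplus seats go to Brisco, Dorne, Farrow, Harke.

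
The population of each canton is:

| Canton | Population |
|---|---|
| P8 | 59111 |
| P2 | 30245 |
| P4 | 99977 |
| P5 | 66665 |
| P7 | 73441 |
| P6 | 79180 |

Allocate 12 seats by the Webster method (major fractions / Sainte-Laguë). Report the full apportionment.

P8: 2, P2: 1, P4: 3, P5: 2, P7: 2, P6: 2

Standard divisor 408619/12 ≈ 34051.583; standard quotas: P8 1.736, P2 0.888, P4 2.936, P5 1.958, P7 2.157, P6 2.325.
Rounding to the nearest integer gives P8 2, P2 1, P4 3, P5 2, P7 2, P6 2 — total 12, matching the house size, so no adjustment is needed.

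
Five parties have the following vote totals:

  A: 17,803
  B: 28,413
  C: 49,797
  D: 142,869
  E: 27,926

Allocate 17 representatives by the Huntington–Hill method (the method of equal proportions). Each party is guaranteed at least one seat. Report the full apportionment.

A 1, B 2, C 3, D 9, E 2

With divisor 15948: modified quotas A 1.116, B 1.782, C 3.122, D 8.958, E 1.751.
Geometric-mean thresholds: A √(1·2)=1.414, B √(1·2)=1.414, C √(3·4)=3.464, D √(8·9)=8.485, E √(1·2)=1.414.
Each quota rounded against its threshold gives A 1, B 2, C 3, D 9, E 2 (total 17).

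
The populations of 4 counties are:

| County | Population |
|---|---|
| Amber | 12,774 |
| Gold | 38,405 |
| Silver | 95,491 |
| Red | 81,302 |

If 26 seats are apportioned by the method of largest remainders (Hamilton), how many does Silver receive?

Standard divisor: 227972 ÷ 26 ≈ 8768.154.
Standard quotas: Amber 1.4569, Gold 4.3801, Silver 10.8907, Red 9.2724.
Lower quotas: Amber 1, Gold 4, Silver 10, Red 9 (sum 24, leaving 2 seats).
Remainders in descending order: Silver 0.8907, Amber 0.4569, Gold 0.3801, Red 0.2724.
Largest remainders: Silver, Amber receive the extra seats.
Silver receives 11.

11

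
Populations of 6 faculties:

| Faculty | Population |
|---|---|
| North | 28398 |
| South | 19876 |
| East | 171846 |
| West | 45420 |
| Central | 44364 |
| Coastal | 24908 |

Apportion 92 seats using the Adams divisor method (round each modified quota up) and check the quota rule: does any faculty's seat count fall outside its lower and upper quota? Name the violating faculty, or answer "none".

East

Standard quotas: North 7.803, South 5.462, East 47.220, West 12.481, Central 12.190, Coastal 6.844.
Adams allocation: North 8, South 6, East 46, West 13, Central 12, Coastal 7.
East has quota 47.220 (lower 47, upper 48) but receives 46 — outside the quota interval.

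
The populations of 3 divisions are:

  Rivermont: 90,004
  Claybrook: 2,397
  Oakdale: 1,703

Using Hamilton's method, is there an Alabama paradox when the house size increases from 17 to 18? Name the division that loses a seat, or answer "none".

none

At 17 seats: Rivermont 16, Claybrook 1, Oakdale 0.
At 18 seats: Rivermont 17, Claybrook 1, Oakdale 0.
No division's allocation decreased.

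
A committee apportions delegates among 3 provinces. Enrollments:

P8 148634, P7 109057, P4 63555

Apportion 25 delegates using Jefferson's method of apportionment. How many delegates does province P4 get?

Standard divisor 321246/25 ≈ 12849.84; standard quotas: P8 11.567, P7 8.487, P4 4.946.
Rounding down gives 11, 8, 4 = 23 seats, so the divisor must be adjusted.
With modified divisor 12300: modified quotas P8 12.084, P7 8.866, P4 5.167.
Rounding down: P8 12, P7 8, P4 5 (total 25).
P4 receives 5.

5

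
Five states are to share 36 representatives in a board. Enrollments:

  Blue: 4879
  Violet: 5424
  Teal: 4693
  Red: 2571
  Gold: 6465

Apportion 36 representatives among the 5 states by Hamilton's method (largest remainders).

Blue=7; Violet=8; Teal=7; Red=4; Gold=10

The standard divisor is 24032/36 ≈ 667.556.
Standard quotas: Blue 7.3088, Violet 8.1252, Teal 7.0301, Red 3.8514, Gold 9.6846.
Lower quotas: Blue 7, Violet 8, Teal 7, Red 3, Gold 9 (sum 34, leaving 2 seats).
Remainders in descending order: Red 0.8514, Gold 0.6846, Blue 0.3088, Violet 0.1252, Teal 0.0301.
Largest remainders: Red, Gold receive the extra seats.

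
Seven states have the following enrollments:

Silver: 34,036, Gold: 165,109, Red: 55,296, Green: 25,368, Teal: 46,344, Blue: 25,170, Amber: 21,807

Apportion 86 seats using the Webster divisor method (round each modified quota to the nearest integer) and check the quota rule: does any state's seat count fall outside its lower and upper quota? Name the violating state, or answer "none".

Standard quotas: Silver 7.845, Gold 38.055, Red 12.745, Green 5.847, Teal 10.681, Blue 5.801, Amber 5.026.
Webster allocation: Silver 8, Gold 37, Red 13, Green 6, Teal 11, Blue 6, Amber 5.
Gold has quota 38.055 (lower 38, upper 39) but receives 37 — outside the quota interval.

Gold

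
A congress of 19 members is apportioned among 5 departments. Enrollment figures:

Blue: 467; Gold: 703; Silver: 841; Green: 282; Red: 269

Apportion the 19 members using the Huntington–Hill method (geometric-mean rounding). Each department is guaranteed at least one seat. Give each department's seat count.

With divisor 132: modified quotas Blue 3.538, Gold 5.326, Silver 6.371, Green 2.136, Red 2.038.
Geometric-mean thresholds: Blue √(3·4)=3.464, Gold √(5·6)=5.477, Silver √(6·7)=6.481, Green √(2·3)=2.449, Red √(2·3)=2.449.
Each quota rounded against its threshold gives Blue 4, Gold 5, Silver 6, Green 2, Red 2 (total 19).

Blue=4; Gold=5; Silver=6; Green=2; Red=2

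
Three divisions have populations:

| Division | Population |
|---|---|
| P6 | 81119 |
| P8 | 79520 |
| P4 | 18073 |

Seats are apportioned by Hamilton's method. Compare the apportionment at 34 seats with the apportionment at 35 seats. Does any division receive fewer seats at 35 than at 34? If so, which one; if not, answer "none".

At 34 seats: P6 15, P8 15, P4 4.
At 35 seats: P6 16, P8 16, P4 3.
P4 drops from 4 to 3.

P4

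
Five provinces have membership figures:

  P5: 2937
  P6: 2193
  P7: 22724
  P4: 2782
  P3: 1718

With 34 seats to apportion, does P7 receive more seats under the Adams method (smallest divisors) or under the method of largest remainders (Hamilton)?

Adams: P5 3, P6 3, P7 23, P4 3, P3 2.
Hamilton: P5 3, P6 2, P7 24, P4 3, P3 2.
P7 gets 23 under Adams and 24 under Hamilton.

Hamilton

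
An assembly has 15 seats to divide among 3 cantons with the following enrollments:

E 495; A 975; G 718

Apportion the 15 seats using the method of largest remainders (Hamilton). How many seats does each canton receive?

E 3; A 7; G 5

Total 2188; standard divisor 2188/15 ≈ 145.867.
Standard quotas: E 3.394, A 6.684, G 4.922.
Lower quotas: E 3, A 6, G 4 (sum 13, leaving 2 seats).
Remainders in descending order: G 0.922, A 0.684, E 0.394.
The surplus seats go to G, A.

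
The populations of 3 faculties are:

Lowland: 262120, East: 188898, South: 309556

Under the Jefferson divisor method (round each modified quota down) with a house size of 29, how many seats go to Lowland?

10

Standard divisor 760574/29 ≈ 26226.69; standard quotas: Lowland 9.994, East 7.203, South 11.803.
Rounding down gives 9, 7, 11 = 27 seats, so the divisor must be adjusted.
With modified divisor 24800: modified quotas Lowland 10.569, East 7.617, South 12.482.
Rounding down: Lowland 10, East 7, South 12 (total 29).
Lowland receives 10.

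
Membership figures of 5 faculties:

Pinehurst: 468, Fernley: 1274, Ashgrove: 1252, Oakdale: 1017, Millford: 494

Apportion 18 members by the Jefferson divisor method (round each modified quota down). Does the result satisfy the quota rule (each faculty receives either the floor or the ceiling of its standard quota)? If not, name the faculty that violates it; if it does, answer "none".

none

Standard quotas: Pinehurst 1.870, Fernley 5.090, Ashgrove 5.002, Oakdale 4.063, Millford 1.974.
Jefferson allocation: Pinehurst 2, Fernley 5, Ashgrove 5, Oakdale 4, Millford 2.
Every allocation lies between the lower and upper quota.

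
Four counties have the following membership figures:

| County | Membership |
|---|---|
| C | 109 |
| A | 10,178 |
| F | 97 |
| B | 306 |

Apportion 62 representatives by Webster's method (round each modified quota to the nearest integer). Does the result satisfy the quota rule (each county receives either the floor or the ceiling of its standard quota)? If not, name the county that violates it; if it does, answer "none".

Standard quotas: C 0.632, A 59.030, F 0.563, B 1.775.
Webster allocation: C 1, A 58, F 1, B 2.
A has quota 59.030 (lower 59, upper 60) but receives 58 — outside the quota interval.

A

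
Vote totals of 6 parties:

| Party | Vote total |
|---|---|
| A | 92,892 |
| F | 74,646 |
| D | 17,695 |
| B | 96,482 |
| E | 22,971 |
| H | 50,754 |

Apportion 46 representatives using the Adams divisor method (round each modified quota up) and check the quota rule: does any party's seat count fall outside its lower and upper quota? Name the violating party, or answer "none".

none

Standard quotas: A 12.022, F 9.660, D 2.290, B 12.486, E 2.973, H 6.568.
Adams allocation: A 12, F 9, D 3, B 12, E 3, H 7.
Every allocation lies between the lower and upper quota.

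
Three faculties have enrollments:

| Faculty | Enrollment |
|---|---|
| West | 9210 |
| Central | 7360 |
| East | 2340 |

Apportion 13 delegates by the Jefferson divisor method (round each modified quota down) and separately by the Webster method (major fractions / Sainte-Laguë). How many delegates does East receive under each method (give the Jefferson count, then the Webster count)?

1 and 2

Jefferson: West 7, Central 5, East 1.
Webster: West 6, Central 5, East 2.
East gets 1 under Jefferson and 2 under Webster.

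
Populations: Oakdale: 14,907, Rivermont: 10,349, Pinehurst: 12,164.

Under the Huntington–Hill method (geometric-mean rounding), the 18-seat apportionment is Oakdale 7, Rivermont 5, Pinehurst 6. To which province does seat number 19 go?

Oakdale

Priority for the next seat is population ÷ (√(s·(s+1))).
Priorities: Oakdale 1992.032, Rivermont 1889.460, Pinehurst 1876.946.
Highest priority: Oakdale.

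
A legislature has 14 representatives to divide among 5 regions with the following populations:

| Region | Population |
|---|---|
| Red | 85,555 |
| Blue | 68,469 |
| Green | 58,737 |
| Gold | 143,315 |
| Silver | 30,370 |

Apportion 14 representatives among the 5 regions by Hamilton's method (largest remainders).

Total 386446; standard divisor 386446/14 ≈ 27603.286.
Standard quotas: Red 3.0994, Blue 2.4805, Green 2.1279, Gold 5.1920, Silver 1.1002.
Lower quotas: Red 3, Blue 2, Green 2, Gold 5, Silver 1 (sum 13, leaving 1 seat).
Remainders in descending order: Blue 0.4805, Gold 0.1920, Green 0.1279, Silver 0.1002, Red 0.0994.
Largest remainder: Blue receives the extra seat.

Red: 3, Blue: 3, Green: 2, Gold: 5, Silver: 1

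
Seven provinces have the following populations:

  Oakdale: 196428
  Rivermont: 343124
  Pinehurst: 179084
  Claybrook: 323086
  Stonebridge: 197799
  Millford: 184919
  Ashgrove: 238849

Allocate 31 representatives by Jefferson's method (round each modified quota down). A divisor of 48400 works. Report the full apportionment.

With modified divisor 48400: modified quotas Oakdale 4.058, Rivermont 7.089, Pinehurst 3.700, Claybrook 6.675, Stonebridge 4.087, Millford 3.821, Ashgrove 4.935.
Rounding down: Oakdale 4, Rivermont 7, Pinehurst 3, Claybrook 6, Stonebridge 4, Millford 3, Ashgrove 4 (total 31).

Oakdale: 4; Rivermont: 7; Pinehurst: 3; Claybrook: 6; Stonebridge: 4; Millford: 3; Ashgrove: 4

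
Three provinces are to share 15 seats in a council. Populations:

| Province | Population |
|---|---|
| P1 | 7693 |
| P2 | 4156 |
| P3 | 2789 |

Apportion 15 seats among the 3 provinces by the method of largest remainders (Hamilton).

Total 14638; standard divisor 14638/15 ≈ 975.867.
Standard quotas: P1 7.8832, P2 4.2588, P3 2.8580.
Lower quotas: P1 7, P2 4, P3 2 (sum 13, leaving 2 seats).
Remainders in descending order: P1 0.8832, P3 0.8580, P2 0.2588.
Largest remainders: P1, P3 receive the extra seats.

P1: 8, P2: 4, P3: 3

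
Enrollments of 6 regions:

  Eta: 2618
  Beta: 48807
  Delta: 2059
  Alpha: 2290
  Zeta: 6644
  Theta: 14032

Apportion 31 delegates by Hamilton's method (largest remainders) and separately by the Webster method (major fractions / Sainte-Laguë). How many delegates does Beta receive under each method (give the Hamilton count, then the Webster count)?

Hamilton: Eta 1, Beta 20, Delta 1, Alpha 1, Zeta 3, Theta 5.
Webster: Eta 1, Beta 19, Delta 1, Alpha 1, Zeta 3, Theta 6.
Beta gets 20 under Hamilton and 19 under Webster.

20 and 19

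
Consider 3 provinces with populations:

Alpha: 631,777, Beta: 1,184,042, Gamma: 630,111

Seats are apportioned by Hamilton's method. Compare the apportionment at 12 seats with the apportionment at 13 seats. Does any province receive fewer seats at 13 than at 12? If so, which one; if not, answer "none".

At 12 seats: Alpha 3, Beta 6, Gamma 3.
At 13 seats: Alpha 4, Beta 6, Gamma 3.
No province's allocation decreased.

none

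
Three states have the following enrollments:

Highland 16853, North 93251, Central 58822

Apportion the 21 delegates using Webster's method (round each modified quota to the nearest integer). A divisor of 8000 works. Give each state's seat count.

Highland: 2; North: 12; Central: 7

With modified divisor 8000: modified quotas Highland 2.107, North 11.656, Central 7.353.
Rounding to the nearest integer: Highland 2, North 12, Central 7 (total 21).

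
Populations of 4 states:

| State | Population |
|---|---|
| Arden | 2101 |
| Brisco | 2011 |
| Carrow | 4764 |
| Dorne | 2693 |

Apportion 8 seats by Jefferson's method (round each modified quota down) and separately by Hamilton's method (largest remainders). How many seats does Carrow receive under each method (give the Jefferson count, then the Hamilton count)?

Jefferson: Arden 1, Brisco 1, Carrow 4, Dorne 2.
Hamilton: Arden 2, Brisco 1, Carrow 3, Dorne 2.
Carrow gets 4 under Jefferson and 3 under Hamilton.

4 and 3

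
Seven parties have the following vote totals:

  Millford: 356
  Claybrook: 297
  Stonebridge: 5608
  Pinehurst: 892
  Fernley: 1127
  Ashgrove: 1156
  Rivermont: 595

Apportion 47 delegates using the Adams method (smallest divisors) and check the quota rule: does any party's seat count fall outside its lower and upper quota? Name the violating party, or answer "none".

Stonebridge

Standard quotas: Millford 1.668, Claybrook 1.392, Stonebridge 26.276, Pinehurst 4.179, Fernley 5.281, Ashgrove 5.416, Rivermont 2.788.
Adams allocation: Millford 2, Claybrook 2, Stonebridge 25, Pinehurst 4, Fernley 5, Ashgrove 6, Rivermont 3.
Stonebridge has quota 26.276 (lower 26, upper 27) but receives 25 — outside the quota interval.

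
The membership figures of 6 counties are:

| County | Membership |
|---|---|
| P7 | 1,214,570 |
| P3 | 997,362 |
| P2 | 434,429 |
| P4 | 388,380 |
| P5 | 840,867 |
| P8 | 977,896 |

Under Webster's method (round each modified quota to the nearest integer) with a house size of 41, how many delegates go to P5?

Standard divisor 4853504/41 ≈ 118378.146; standard quotas: P7 10.260, P3 8.425, P2 3.670, P4 3.281, P5 7.103, P8 8.261.
Rounding to the nearest integer gives 10, 8, 4, 3, 7, 8 = 40 seats, so the divisor must be adjusted.
With modified divisor 116500: modified quotas P7 10.425, P3 8.561, P2 3.729, P4 3.334, P5 7.218, P8 8.394.
Rounding to the nearest integer: P7 10, P3 9, P2 4, P4 3, P5 7, P8 8 (total 41).
P5 receives 7.

7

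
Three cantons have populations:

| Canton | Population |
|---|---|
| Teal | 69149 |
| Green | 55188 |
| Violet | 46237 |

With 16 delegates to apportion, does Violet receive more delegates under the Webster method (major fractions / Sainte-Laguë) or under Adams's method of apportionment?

Adams

Webster: Teal 7, Green 5, Violet 4.
Adams: Teal 6, Green 5, Violet 5.
Violet gets 4 under Webster and 5 under Adams.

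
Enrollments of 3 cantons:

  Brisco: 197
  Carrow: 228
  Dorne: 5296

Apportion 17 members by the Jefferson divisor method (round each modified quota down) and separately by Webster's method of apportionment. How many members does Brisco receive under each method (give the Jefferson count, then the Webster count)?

0 and 1

Jefferson: Brisco 0, Carrow 0, Dorne 17.
Webster: Brisco 1, Carrow 1, Dorne 15.
Brisco gets 0 under Jefferson and 1 under Webster.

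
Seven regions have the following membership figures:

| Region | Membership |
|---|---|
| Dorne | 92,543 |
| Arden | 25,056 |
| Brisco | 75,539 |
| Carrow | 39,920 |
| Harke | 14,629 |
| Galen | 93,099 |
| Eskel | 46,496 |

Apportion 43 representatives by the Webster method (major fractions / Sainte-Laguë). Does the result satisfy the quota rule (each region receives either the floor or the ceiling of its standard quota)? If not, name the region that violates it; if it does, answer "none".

none

Standard quotas: Dorne 10.275, Arden 2.782, Brisco 8.387, Carrow 4.432, Harke 1.624, Galen 10.337, Eskel 5.162.
Webster allocation: Dorne 10, Arden 3, Brisco 9, Carrow 4, Harke 2, Galen 10, Eskel 5.
Every allocation lies between the lower and upper quota.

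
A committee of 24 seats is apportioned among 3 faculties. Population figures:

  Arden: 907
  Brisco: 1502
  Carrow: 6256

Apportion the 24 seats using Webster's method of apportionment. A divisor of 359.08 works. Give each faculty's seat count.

With modified divisor 359.08: modified quotas Arden 2.526, Brisco 4.183, Carrow 17.422.
Rounding to the nearest integer: Arden 3, Brisco 4, Carrow 17 (total 24).

Arden 3, Brisco 4, Carrow 17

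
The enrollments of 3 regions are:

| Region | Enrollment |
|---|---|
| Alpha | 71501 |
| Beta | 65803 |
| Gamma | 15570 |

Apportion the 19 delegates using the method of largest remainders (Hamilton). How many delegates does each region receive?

Alpha 9, Beta 8, Gamma 2

Total 152874; standard divisor 152874/19 = 8046.
Standard quotas: Alpha 8.8865, Beta 8.1783, Gamma 1.9351.
Lower quotas: Alpha 8, Beta 8, Gamma 1 (sum 17, leaving 2 seats).
Remainders in descending order: Gamma 0.9351, Alpha 0.8865, Beta 0.1783.
The surplus seats go to Gamma, Alpha.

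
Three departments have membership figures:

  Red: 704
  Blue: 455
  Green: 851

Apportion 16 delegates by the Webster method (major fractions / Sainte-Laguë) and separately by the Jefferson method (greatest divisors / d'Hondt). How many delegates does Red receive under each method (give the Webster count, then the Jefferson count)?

Webster: Red 5, Blue 4, Green 7.
Jefferson: Red 6, Blue 3, Green 7.
Red gets 5 under Webster and 6 under Jefferson.

5 and 6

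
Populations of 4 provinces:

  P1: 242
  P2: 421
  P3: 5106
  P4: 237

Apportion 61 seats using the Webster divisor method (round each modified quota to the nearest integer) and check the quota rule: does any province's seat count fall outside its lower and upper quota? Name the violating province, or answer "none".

Standard quotas: P1 2.458, P2 4.276, P3 51.859, P4 2.407.
Webster allocation: P1 2, P2 4, P3 53, P4 2.
P3 has quota 51.859 (lower 51, upper 52) but receives 53 — outside the quota interval.

P3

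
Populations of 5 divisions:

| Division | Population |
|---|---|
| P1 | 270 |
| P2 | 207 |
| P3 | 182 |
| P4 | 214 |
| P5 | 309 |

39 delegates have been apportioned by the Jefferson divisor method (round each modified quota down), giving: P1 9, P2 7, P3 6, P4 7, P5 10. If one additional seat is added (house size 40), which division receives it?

Priority for the next seat is population ÷ (current seats + 1).
Priorities: P1 27.000, P2 25.875, P3 26.000, P4 26.750, P5 28.091.
Highest priority: P5.

P5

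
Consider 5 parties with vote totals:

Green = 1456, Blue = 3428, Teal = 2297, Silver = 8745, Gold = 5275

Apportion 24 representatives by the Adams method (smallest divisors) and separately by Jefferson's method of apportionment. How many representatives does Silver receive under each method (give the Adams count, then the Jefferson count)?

Adams: Green 2, Blue 4, Teal 3, Silver 9, Gold 6.
Jefferson: Green 1, Blue 4, Teal 2, Silver 11, Gold 6.
Silver gets 9 under Adams and 11 under Jefferson.

9 and 11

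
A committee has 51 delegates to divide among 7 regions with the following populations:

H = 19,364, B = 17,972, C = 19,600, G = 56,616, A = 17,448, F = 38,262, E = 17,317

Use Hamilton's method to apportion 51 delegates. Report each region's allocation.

H 5, B 5, C 5, G 16, A 5, F 10, E 5

The standard divisor is 186579/51 ≈ 3658.412.
Standard quotas: H 5.2930, B 4.9125, C 5.3575, G 15.4756, A 4.7693, F 10.4586, E 4.7335.
Lower quotas: H 5, B 4, C 5, G 15, A 4, F 10, E 4 (sum 47, leaving 4 seats).
Remainders in descending order: B 0.9125, A 0.7693, E 0.7335, G 0.4756, F 0.4586, C 0.3575, H 0.2930.
The surplus seats go to B, A, E, G.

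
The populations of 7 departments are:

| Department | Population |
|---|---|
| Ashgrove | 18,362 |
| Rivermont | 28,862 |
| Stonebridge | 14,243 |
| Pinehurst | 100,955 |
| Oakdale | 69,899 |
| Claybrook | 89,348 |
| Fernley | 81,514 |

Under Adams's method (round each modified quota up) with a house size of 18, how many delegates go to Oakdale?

Standard divisor 403183/18 ≈ 22399.056; standard quotas: Ashgrove 0.820, Rivermont 1.289, Stonebridge 0.636, Pinehurst 4.507, Oakdale 3.121, Claybrook 3.989, Fernley 3.639.
Rounding up gives 1, 2, 1, 5, 4, 4, 4 = 21 seats, so the divisor must be adjusted.
With modified divisor 28000: modified quotas Ashgrove 0.656, Rivermont 1.031, Stonebridge 0.509, Pinehurst 3.606, Oakdale 2.496, Claybrook 3.191, Fernley 2.911.
Rounding up: Ashgrove 1, Rivermont 2, Stonebridge 1, Pinehurst 4, Oakdale 3, Claybrook 4, Fernley 3 (total 18).
Oakdale receives 3.

3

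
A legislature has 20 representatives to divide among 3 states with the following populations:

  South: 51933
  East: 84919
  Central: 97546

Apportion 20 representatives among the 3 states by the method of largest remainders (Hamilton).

South 5, East 7, Central 8

Standard divisor: 234398 ÷ 20 ≈ 11719.9.
Standard quotas: South 4.4312, East 7.2457, Central 8.3231.
Lower quotas: South 4, East 7, Central 8 (sum 19, leaving 1 seat).
Remainders in descending order: South 0.4312, Central 0.3231, East 0.2457.
Largest remainder: South receives the extra seat.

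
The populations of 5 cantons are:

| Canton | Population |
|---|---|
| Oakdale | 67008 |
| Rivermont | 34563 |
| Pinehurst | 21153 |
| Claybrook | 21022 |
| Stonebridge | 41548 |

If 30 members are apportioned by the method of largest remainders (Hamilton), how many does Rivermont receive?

Standard divisor: 185294 ÷ 30 ≈ 6176.467.
Standard quotas: Oakdale 10.8489, Rivermont 5.5959, Pinehurst 3.4248, Claybrook 3.4036, Stonebridge 6.7268.
Lower quotas: Oakdale 10, Rivermont 5, Pinehurst 3, Claybrook 3, Stonebridge 6 (sum 27, leaving 3 seats).
Remainders in descending order: Oakdale 0.8489, Stonebridge 0.7268, Rivermont 0.5959, Pinehurst 0.4248, Claybrook 0.4036.
Largest remainders: Oakdale, Stonebridge, Rivermont receive the extra seats.
Rivermont receives 6.

6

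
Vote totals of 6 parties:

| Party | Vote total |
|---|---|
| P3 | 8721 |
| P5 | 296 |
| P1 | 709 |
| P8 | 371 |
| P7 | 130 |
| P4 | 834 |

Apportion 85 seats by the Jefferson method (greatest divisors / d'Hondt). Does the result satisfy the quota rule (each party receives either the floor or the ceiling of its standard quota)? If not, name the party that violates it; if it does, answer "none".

Standard quotas: P3 67.018, P5 2.275, P1 5.448, P8 2.851, P7 0.999, P4 6.409.
Jefferson allocation: P3 69, P5 2, P1 5, P8 2, P7 1, P4 6.
P3 has quota 67.018 (lower 67, upper 68) but receives 69 — outside the quota interval.

P3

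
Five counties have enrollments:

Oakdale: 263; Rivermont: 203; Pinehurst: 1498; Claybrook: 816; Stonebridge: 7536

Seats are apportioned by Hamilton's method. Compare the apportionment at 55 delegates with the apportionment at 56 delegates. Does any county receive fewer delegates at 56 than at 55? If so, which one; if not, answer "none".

Oakdale

At 55 seats: Oakdale 2, Rivermont 1, Pinehurst 8, Claybrook 4, Stonebridge 40.
At 56 seats: Oakdale 1, Rivermont 1, Pinehurst 8, Claybrook 5, Stonebridge 41.
Oakdale drops from 2 to 1.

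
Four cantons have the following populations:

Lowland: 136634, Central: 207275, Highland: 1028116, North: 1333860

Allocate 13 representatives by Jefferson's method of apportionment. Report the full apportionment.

Lowland 0; Central 1; Highland 5; North 7

Standard divisor 2705885/13 ≈ 208145; standard quotas: Lowland 0.656, Central 0.996, Highland 4.939, North 6.408.
Rounding down gives 0, 0, 4, 6 = 10 seats, so the divisor must be adjusted.
With modified divisor 181000: modified quotas Lowland 0.755, Central 1.145, Highland 5.680, North 7.369.
Rounding down: Lowland 0, Central 1, Highland 5, North 7 (total 13).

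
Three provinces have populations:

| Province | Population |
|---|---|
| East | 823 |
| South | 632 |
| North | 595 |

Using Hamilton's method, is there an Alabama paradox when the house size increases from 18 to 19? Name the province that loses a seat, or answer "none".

At 18 seats: East 7, South 6, North 5.
At 19 seats: East 8, South 6, North 5.
No province's allocation decreased.

none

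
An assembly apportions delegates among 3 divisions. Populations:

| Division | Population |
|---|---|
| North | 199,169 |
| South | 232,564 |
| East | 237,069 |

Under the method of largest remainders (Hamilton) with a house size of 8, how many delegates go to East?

The standard divisor is 668802/8 ≈ 83600.25.
Standard quotas: North 2.3824, South 2.7819, East 2.8357.
Lower quotas: North 2, South 2, East 2 (sum 6, leaving 2 seats).
Remainders in descending order: East 0.8357, South 0.7819, North 0.3824.
The surplus seats go to East, South.
East receives 3.

3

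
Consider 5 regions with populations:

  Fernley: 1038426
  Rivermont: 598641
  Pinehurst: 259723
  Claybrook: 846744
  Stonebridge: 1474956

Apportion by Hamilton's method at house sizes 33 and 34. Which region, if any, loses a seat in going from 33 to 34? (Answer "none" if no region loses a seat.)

none

At 33 seats: Fernley 8, Rivermont 5, Pinehurst 2, Claybrook 7, Stonebridge 11.
At 34 seats: Fernley 8, Rivermont 5, Pinehurst 2, Claybrook 7, Stonebridge 12.
No region's allocation decreased.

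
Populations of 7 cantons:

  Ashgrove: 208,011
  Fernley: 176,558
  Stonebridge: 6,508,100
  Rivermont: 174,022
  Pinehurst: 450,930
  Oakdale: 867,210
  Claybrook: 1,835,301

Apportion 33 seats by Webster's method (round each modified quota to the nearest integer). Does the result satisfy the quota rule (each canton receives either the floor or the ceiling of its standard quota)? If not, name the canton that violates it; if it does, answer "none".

Stonebridge

Standard quotas: Ashgrove 0.672, Fernley 0.570, Stonebridge 21.014, Rivermont 0.562, Pinehurst 1.456, Oakdale 2.800, Claybrook 5.926.
Webster allocation: Ashgrove 1, Fernley 1, Stonebridge 20, Rivermont 1, Pinehurst 1, Oakdale 3, Claybrook 6.
Stonebridge has quota 21.014 (lower 21, upper 22) but receives 20 — outside the quota interval.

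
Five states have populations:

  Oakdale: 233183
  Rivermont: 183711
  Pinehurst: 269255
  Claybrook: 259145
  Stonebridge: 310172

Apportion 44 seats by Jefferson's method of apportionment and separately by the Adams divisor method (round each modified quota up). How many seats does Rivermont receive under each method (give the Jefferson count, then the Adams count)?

Jefferson: Oakdale 8, Rivermont 6, Pinehurst 10, Claybrook 9, Stonebridge 11.
Adams: Oakdale 8, Rivermont 7, Pinehurst 9, Claybrook 9, Stonebridge 11.
Rivermont gets 6 under Jefferson and 7 under Adams.

6 and 7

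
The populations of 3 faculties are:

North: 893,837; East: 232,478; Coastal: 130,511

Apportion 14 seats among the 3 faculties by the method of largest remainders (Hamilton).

North 10; East 3; Coastal 1

Standard divisor: 1256826 ÷ 14 ≈ 89773.286.
Standard quotas: North 9.9566, East 2.5896, Coastal 1.4538.
Lower quotas: North 9, East 2, Coastal 1 (sum 12, leaving 2 seats).
Remainders in descending order: North 0.9566, East 0.5896, Coastal 0.4538.
Largest remainders: North, East receive the extra seats.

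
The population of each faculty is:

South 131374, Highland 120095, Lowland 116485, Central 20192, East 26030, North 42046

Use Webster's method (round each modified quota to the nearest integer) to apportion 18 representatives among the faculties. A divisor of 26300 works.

With modified divisor 26300: modified quotas South 4.995, Highland 4.566, Lowland 4.429, Central 0.768, East 0.990, North 1.599.
Rounding to the nearest integer: South 5, Highland 5, Lowland 4, Central 1, East 1, North 2 (total 18).

South 5; Highland 5; Lowland 4; Central 1; East 1; North 2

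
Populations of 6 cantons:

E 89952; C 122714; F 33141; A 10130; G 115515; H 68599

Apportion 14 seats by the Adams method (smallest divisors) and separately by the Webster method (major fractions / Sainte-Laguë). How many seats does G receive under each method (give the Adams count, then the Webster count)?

Adams: E 3, C 4, F 1, A 1, G 3, H 2.
Webster: E 3, C 4, F 1, A 0, G 4, H 2.
G gets 3 under Adams and 4 under Webster.

3 and 4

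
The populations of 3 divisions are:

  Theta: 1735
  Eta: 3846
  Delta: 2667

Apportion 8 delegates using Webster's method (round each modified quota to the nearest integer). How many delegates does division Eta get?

Standard divisor 8248/8 ≈ 1031; standard quotas: Theta 1.683, Eta 3.730, Delta 2.587.
Rounding to the nearest integer gives 2, 4, 3 = 9 seats, so the divisor must be adjusted.
With modified divisor 1080: modified quotas Theta 1.606, Eta 3.561, Delta 2.469.
Rounding to the nearest integer: Theta 2, Eta 4, Delta 2 (total 8).
Eta receives 4.

4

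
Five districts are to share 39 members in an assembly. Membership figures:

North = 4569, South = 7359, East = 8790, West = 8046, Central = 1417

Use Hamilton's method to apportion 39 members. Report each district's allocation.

Standard divisor: 30181 ÷ 39 ≈ 773.872.
Standard quotas: North 5.9041, South 9.5093, East 11.3585, West 10.3971, Central 1.8311.
Lower quotas: North 5, South 9, East 11, West 10, Central 1 (sum 36, leaving 3 seats).
Remainders in descending order: North 0.9041, Central 0.8311, South 0.5093, West 0.3971, East 0.3585.
Largest remainders: North, Central, South receive the extra seats.

North 6, South 10, East 11, West 10, Central 2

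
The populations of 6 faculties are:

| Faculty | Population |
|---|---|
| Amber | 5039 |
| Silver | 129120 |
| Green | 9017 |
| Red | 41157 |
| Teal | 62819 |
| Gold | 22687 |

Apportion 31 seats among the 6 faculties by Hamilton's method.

The standard divisor is 269839/31 ≈ 8704.484.
Standard quotas: Amber 0.5789, Silver 14.8337, Green 1.0359, Red 4.7283, Teal 7.2169, Gold 2.6064.
Lower quotas: Amber 0, Silver 14, Green 1, Red 4, Teal 7, Gold 2 (sum 28, leaving 3 seats).
Remainders in descending order: Silver 0.8337, Red 0.7283, Gold 0.6064, Amber 0.5789, Teal 0.2169, Green 0.0359.
The surplus seats go to Silver, Red, Gold.

Amber=0, Silver=15, Green=1, Red=5, Teal=7, Gold=3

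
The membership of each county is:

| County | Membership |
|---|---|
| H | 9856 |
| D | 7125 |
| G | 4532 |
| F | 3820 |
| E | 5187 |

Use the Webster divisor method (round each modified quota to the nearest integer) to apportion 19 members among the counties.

Standard divisor 30520/19 ≈ 1606.316; standard quotas: H 6.136, D 4.436, G 2.821, F 2.378, E 3.229.
Rounding to the nearest integer gives 6, 4, 3, 2, 3 = 18 seats, so the divisor must be adjusted.
With modified divisor 1560: modified quotas H 6.318, D 4.567, G 2.905, F 2.449, E 3.325.
Rounding to the nearest integer: H 6, D 5, G 3, F 2, E 3 (total 19).

H 6, D 5, G 3, F 2, E 3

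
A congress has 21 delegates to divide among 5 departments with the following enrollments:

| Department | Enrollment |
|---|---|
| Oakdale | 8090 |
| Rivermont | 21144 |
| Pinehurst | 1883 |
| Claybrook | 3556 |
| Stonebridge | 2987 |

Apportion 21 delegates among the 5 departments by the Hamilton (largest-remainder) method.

Total 37660; standard divisor 37660/21 ≈ 1793.333.
Standard quotas: Oakdale 4.5112, Rivermont 11.7903, Pinehurst 1.0500, Claybrook 1.9829, Stonebridge 1.6656.
Lower quotas: Oakdale 4, Rivermont 11, Pinehurst 1, Claybrook 1, Stonebridge 1 (sum 18, leaving 3 seats).
Remainders in descending order: Claybrook 0.9829, Rivermont 0.7903, Stonebridge 0.6656, Oakdale 0.5112, Pinehurst 0.0500.
Largest remainders: Claybrook, Rivermont, Stonebridge receive the extra seats.

Oakdale: 4, Rivermont: 12, Pinehurst: 1, Claybrook: 2, Stonebridge: 2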